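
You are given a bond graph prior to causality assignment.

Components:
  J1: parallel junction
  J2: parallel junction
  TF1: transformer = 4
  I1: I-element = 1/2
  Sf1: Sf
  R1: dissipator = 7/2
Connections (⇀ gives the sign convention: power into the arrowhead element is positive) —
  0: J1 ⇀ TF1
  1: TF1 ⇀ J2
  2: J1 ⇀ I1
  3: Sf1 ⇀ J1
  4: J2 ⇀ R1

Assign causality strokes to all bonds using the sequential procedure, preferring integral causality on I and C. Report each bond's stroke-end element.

β0 →J1
β1 →TF1
β2 →I1
β3 →Sf1
β4 →J2

b3 |Sf1  (Sf1: flow source, stroke at near end)
b2 |I1  (I1: I, integral causality)
b0 |J1  (closing 0-jn rule on J1)
b1 |TF1  (TF1: transformer flips bond 0)
b4 |J2  (only one effort-in slot at J2)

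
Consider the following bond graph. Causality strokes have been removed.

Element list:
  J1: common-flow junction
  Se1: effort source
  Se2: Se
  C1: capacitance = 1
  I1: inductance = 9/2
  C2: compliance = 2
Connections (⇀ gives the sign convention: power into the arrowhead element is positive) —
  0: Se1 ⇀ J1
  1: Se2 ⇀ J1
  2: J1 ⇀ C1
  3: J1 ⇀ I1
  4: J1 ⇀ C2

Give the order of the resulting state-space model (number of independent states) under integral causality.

bond 0 →J1  (source Se1 imposes e)
bond 1 →J1  (Se2 (Se) sets effort on bond)
bond 2 →J1  (prefer integral on C1)
bond 3 →I1  (prefer integral on I1)
bond 4 →J1  (J1: bond 3 brought flow, rest push out)

3  (C1, C2, I1 all integral)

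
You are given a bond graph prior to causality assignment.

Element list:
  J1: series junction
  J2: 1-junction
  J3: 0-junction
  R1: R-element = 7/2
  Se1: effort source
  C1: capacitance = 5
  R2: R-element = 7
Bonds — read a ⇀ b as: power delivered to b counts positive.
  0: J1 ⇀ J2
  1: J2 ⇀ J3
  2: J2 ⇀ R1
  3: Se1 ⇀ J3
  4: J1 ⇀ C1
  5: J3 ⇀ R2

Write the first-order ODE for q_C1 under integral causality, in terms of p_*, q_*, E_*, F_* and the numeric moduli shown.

b3 |J3  (Se1 (Se) sets effort on bond)
b1 |J2  (common-e at J3 fixed by 3)
b5 |R2  (J3: bond 3 brought effort, rest push out)
b4 |J1  (C1: C, integral causality)
b0 |J2  (J1 needs exactly one f-in)
b2 |R1  (only one flow-in slot at J2)

dq_C1/dt = -2*E_Se1/7 - 2*q_C1/35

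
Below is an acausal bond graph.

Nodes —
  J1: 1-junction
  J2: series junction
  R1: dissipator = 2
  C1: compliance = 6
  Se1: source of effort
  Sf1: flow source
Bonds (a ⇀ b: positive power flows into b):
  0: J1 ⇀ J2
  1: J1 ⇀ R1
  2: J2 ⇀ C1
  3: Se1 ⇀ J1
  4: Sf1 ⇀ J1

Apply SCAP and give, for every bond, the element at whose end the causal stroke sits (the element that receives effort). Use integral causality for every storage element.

bond 0 stroke→J1
bond 1 stroke→J1
bond 2 stroke→J2
bond 3 stroke→J1
bond 4 stroke→Sf1

#3 |J1  (Se1: effort source, stroke at far end)
#4 |Sf1  (Sf1: flow source, stroke at near end)
#0 |J1  (J1: bond 4 brought flow, rest push out)
#1 |J1  (J1: bond 4 brought flow, rest push out)
#2 |J2  (1-jn J2 has f-setter on 0)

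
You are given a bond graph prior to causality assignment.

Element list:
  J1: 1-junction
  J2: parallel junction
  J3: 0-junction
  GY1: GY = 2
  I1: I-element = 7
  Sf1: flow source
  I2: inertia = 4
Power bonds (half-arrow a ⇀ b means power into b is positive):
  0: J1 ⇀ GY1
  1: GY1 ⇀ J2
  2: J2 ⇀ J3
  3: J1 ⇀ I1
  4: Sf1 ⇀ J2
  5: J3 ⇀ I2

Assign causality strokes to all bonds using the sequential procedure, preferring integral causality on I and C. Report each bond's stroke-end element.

b0 stroke→J1
b1 stroke→J2
b2 stroke→J3
b3 stroke→I1
b4 stroke→Sf1
b5 stroke→I2

b4 stroke→Sf1  (Sf1: flow source, stroke at near end)
b3 stroke→I1  (I1: I, integral causality)
b0 stroke→J1  (common-f at J1 fixed by 3)
b1 stroke→J2  (through GY1, causality inverts; strokes same side of GY1)
b2 stroke→J3  (J2 effort already set via bond 1)
b5 stroke→I2  (common-e at J3 fixed by 2)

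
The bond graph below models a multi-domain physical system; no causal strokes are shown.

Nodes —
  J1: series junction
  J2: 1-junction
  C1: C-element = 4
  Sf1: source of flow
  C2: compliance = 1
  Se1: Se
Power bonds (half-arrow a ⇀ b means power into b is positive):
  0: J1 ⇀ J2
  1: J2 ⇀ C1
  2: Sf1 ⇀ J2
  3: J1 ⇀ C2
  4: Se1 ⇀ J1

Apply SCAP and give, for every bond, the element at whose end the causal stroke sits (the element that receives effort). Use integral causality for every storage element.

β0 stroke→J2
β1 stroke→J2
β2 stroke→Sf1
β3 stroke→J1
β4 stroke→J1

β2 stroke→Sf1  (source Sf1 imposes f)
β4 stroke→J1  (source Se1 imposes e)
β0 stroke→J2  (common-f at J2 fixed by 2)
β1 stroke→J2  (J2 flow already set via bond 2)
β3 stroke→J1  (J1 flow already set via bond 0)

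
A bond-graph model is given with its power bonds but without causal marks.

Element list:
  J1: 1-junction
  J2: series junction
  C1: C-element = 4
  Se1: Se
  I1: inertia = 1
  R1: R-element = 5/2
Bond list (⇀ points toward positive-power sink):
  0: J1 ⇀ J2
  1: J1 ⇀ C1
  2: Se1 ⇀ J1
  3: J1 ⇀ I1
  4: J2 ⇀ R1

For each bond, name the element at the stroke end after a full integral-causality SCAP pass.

#0 →J1
#1 →J1
#2 →J1
#3 →I1
#4 →J2

β2 |J1  (Se1: effort source, stroke at far end)
β1 |J1  (C1 outputs effort q/C1)
β3 |I1  (prefer integral on I1)
β0 |J1  (J1 flow already set via bond 3)
β4 |J2  (common-f at J2 fixed by 0)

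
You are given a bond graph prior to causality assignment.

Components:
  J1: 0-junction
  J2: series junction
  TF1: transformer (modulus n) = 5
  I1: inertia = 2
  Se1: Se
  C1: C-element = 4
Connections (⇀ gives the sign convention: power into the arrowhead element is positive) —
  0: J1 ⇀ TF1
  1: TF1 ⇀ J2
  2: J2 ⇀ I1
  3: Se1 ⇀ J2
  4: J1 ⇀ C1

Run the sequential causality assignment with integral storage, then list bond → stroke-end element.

bond 3 stroke→J2  (source Se1 imposes e)
bond 2 stroke→I1  (I1 integral (f out))
bond 1 stroke→J2  (common-f at J2 fixed by 2)
bond 0 stroke→TF1  (TF TF1: opposite of bond 1)
bond 4 stroke→J1  (J1 needs exactly one e-in)

#0 stroke→TF1
#1 stroke→J2
#2 stroke→I1
#3 stroke→J2
#4 stroke→J1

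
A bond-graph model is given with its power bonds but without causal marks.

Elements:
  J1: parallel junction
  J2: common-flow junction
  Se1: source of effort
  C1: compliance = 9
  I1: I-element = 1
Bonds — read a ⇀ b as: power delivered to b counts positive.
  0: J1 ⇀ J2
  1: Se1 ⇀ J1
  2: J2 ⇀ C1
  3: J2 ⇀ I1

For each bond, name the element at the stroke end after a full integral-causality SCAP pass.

b0 →J2
b1 →J1
b2 →J2
b3 →I1

b1 stroke at J1  (Se1: effort source, stroke at far end)
b0 stroke at J2  (0-jn J1 has e-setter on 1)
b2 stroke at J2  (prefer integral on C1)
b3 stroke at I1  (only one flow-in slot at J2)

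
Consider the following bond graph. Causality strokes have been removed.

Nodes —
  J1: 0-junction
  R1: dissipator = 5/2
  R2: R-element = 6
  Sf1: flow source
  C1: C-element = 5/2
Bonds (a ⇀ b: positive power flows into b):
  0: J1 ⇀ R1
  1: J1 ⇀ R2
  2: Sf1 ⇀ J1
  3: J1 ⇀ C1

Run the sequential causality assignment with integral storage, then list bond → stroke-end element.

#2 stroke at Sf1  (Sf1 (Sf) sets flow on bond)
#3 stroke at J1  (prefer integral on C1)
#0 stroke at R1  (common-e at J1 fixed by 3)
#1 stroke at R2  (common-e at J1 fixed by 3)

bond 0 |R1
bond 1 |R2
bond 2 |Sf1
bond 3 |J1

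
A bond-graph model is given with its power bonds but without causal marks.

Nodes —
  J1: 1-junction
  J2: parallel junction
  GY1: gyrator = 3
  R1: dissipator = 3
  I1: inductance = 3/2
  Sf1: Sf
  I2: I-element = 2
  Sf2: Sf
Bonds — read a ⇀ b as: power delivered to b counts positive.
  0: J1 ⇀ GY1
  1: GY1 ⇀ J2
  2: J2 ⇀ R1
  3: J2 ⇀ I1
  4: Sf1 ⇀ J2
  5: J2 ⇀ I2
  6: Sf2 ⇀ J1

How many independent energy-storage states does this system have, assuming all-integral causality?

2  (I1, I2 all integral)

β4 stroke→Sf1  (source Sf1 imposes f)
β6 stroke→Sf2  (Sf2: flow source, stroke at near end)
β0 stroke→J1  (J1: bond 6 brought flow, rest push out)
β1 stroke→J2  (GY1 both-in/both-out from 0)
β2 stroke→R1  (common-e at J2 fixed by 1)
β3 stroke→I1  (0-jn J2 has e-setter on 1)
β5 stroke→I2  (J2 effort already set via bond 1)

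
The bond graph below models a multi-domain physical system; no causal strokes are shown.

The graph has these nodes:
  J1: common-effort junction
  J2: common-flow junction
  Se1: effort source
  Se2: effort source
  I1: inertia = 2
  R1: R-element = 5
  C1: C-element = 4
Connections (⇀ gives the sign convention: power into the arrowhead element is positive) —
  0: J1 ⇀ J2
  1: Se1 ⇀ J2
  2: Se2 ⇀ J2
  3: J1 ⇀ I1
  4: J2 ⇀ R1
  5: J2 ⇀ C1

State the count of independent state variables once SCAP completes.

2  (C1, I1 all integral)

bond 1 →J2  (Se1: effort source, stroke at far end)
bond 2 →J2  (Se2 fixes effort; stroke away)
bond 3 →I1  (I1 integral (f out))
bond 0 →J1  (closing 0-jn rule on J1)
bond 4 →J2  (1-jn J2 has f-setter on 0)
bond 5 →J2  (1-jn J2 has f-setter on 0)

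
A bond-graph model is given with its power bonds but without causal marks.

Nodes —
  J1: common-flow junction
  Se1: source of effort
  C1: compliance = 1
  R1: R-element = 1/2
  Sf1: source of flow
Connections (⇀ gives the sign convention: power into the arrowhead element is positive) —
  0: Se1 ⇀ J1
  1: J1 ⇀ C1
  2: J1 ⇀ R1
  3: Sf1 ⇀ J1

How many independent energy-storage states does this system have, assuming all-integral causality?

#0 →J1  (Se1 (Se) sets effort on bond)
#3 →Sf1  (Sf1 (Sf) sets flow on bond)
#1 →J1  (J1: bond 3 brought flow, rest push out)
#2 →J1  (J1 flow already set via bond 3)

1  (C1 all integral)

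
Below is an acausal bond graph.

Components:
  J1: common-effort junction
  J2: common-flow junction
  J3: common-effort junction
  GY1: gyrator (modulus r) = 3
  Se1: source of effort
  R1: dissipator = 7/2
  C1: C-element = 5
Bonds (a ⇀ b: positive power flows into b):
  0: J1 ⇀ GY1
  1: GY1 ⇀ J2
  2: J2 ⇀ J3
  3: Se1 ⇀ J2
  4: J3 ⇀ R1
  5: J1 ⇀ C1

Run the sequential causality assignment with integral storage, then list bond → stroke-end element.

β0 stroke at GY1
β1 stroke at GY1
β2 stroke at J2
β3 stroke at J2
β4 stroke at J3
β5 stroke at J1

β3 →J2  (source Se1 imposes e)
β5 →J1  (C1 integral (e out))
β0 →GY1  (J1: bond 5 brought effort, rest push out)
β1 →GY1  (GY1: gyrator matches bond 0)
β2 →J2  (common-f at J2 fixed by 1)
β4 →J3  (J3: last free bond brings effort in)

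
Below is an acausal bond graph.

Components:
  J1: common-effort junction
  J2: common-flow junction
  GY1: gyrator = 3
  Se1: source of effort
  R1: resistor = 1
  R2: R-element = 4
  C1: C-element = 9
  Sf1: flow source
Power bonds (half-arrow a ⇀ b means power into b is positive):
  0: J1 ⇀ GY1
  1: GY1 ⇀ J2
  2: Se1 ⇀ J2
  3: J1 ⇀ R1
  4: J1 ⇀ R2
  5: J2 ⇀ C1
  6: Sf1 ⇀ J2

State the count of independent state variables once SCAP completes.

1  (C1 all integral)

b2 |J2  (Se1: effort source, stroke at far end)
b6 |Sf1  (source Sf1 imposes f)
b1 |J2  (1-jn J2 has f-setter on 6)
b5 |J2  (common-f at J2 fixed by 6)
b0 |J1  (GY1: gyrator matches bond 1)
b3 |R1  (0-jn J1 has e-setter on 0)
b4 |R2  (J1: bond 0 brought effort, rest push out)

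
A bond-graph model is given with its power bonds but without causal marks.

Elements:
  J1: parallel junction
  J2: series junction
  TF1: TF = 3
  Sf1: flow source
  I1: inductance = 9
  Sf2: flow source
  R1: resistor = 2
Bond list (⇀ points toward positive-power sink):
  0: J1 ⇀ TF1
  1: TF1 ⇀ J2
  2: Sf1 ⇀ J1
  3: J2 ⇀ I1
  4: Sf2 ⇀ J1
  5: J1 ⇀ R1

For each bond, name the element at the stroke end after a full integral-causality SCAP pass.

β0 |TF1
β1 |J2
β2 |Sf1
β3 |I1
β4 |Sf2
β5 |J1

b2 |Sf1  (source Sf1 imposes f)
b4 |Sf2  (Sf2 fixes flow; stroke at Sf2)
b3 |I1  (I1: I, integral causality)
b1 |J2  (J2: bond 3 brought flow, rest push out)
b0 |TF1  (TF1: transformer flips bond 1)
b5 |J1  (J1: last free bond brings effort in)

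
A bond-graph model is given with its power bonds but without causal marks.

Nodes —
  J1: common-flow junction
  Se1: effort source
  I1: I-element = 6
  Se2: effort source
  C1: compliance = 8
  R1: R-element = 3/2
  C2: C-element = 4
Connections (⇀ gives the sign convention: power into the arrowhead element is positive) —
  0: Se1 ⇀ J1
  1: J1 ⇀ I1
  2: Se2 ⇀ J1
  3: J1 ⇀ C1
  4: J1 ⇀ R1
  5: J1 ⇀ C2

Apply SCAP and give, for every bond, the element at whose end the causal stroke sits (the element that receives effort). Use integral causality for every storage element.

bond 0 |J1
bond 1 |I1
bond 2 |J1
bond 3 |J1
bond 4 |J1
bond 5 |J1

b0 |J1  (Se1: effort source, stroke at far end)
b2 |J1  (Se2 (Se) sets effort on bond)
b1 |I1  (I1 integral (f out))
b3 |J1  (J1: bond 1 brought flow, rest push out)
b4 |J1  (J1 flow already set via bond 1)
b5 |J1  (J1 flow already set via bond 1)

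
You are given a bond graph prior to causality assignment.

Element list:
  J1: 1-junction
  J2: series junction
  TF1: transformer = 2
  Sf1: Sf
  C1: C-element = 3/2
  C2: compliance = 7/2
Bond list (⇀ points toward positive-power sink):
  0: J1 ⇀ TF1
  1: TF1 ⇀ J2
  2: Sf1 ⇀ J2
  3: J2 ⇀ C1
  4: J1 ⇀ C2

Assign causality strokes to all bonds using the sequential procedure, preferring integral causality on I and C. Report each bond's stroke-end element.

#0 stroke at TF1
#1 stroke at J2
#2 stroke at Sf1
#3 stroke at J2
#4 stroke at J1

b2 stroke→Sf1  (Sf1: flow source, stroke at near end)
b1 stroke→J2  (J2 flow already set via bond 2)
b3 stroke→J2  (common-f at J2 fixed by 2)
b0 stroke→TF1  (TF TF1: opposite of bond 1)
b4 stroke→J1  (1-jn J1 has f-setter on 0)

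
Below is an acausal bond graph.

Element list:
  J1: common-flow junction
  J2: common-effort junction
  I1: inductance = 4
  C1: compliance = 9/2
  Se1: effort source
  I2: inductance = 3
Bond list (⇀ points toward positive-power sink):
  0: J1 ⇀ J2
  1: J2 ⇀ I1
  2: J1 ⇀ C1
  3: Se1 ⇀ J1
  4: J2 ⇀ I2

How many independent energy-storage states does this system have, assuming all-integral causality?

3  (C1, I1, I2 all integral)

#3 |J1  (Se1 (Se) sets effort on bond)
#1 |I1  (prefer integral on I1)
#2 |J1  (prefer integral on C1)
#0 |J2  (only one flow-in slot at J1)
#4 |I2  (J2: bond 0 brought effort, rest push out)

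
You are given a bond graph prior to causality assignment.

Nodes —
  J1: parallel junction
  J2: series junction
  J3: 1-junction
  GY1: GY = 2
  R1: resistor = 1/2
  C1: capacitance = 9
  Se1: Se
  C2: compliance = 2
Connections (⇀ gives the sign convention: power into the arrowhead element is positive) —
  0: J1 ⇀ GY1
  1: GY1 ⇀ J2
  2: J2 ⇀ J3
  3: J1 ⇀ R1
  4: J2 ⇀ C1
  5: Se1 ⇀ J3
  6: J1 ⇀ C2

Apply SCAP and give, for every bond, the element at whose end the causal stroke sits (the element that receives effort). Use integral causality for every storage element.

b0 stroke at GY1
b1 stroke at GY1
b2 stroke at J2
b3 stroke at R1
b4 stroke at J2
b5 stroke at J3
b6 stroke at J1

#5 |J3  (source Se1 imposes e)
#2 |J2  (closing 1-jn rule on J3)
#4 |J2  (C1 integral (e out))
#1 |GY1  (closing 1-jn rule on J2)
#0 |GY1  (GY1 both-in/both-out from 1)
#6 |J1  (C2 outputs effort q/C2)
#3 |R1  (J1: bond 6 brought effort, rest push out)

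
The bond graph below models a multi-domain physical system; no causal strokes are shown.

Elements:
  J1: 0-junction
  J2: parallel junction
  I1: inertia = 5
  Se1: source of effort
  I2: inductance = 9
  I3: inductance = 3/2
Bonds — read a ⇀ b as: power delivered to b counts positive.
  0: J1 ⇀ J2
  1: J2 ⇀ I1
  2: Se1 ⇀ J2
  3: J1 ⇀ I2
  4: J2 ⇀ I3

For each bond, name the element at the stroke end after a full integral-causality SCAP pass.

bond 0 stroke→J1
bond 1 stroke→I1
bond 2 stroke→J2
bond 3 stroke→I2
bond 4 stroke→I3

β2 stroke→J2  (Se1: effort source, stroke at far end)
β0 stroke→J1  (0-jn J2 has e-setter on 2)
β1 stroke→I1  (common-e at J2 fixed by 2)
β4 stroke→I3  (common-e at J2 fixed by 2)
β3 stroke→I2  (0-jn J1 has e-setter on 0)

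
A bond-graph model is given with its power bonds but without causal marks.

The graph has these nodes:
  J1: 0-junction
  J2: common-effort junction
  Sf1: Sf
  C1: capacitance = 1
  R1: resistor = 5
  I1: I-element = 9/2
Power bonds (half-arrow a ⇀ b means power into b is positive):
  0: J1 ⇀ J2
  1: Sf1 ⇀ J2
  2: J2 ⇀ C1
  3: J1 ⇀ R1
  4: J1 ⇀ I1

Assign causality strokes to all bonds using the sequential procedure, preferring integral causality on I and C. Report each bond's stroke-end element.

#0 stroke at J1
#1 stroke at Sf1
#2 stroke at J2
#3 stroke at R1
#4 stroke at I1

b1 stroke→Sf1  (Sf1 (Sf) sets flow on bond)
b2 stroke→J2  (prefer integral on C1)
b0 stroke→J1  (J2 effort already set via bond 2)
b3 stroke→R1  (0-jn J1 has e-setter on 0)
b4 stroke→I1  (J1: bond 0 brought effort, rest push out)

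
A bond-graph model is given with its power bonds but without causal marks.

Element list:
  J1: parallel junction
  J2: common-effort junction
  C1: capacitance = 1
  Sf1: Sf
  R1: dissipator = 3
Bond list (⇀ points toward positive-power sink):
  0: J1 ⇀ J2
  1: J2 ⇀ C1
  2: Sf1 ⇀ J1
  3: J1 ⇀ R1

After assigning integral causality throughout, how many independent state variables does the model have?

1  (C1 all integral)

#2 →Sf1  (Sf1: flow source, stroke at near end)
#1 →J2  (C1 outputs effort q/C1)
#0 →J1  (0-jn J2 has e-setter on 1)
#3 →R1  (common-e at J1 fixed by 0)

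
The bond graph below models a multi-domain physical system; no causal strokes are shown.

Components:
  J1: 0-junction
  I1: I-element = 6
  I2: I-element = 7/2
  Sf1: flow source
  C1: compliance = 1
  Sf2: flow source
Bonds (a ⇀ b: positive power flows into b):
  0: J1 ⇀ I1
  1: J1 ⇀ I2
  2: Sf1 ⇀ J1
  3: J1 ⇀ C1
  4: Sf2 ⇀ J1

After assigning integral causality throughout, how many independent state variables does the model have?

#2 stroke at Sf1  (Sf1: flow source, stroke at near end)
#4 stroke at Sf2  (Sf2 (Sf) sets flow on bond)
#0 stroke at I1  (I1 integral (f out))
#1 stroke at I2  (I2 integral (f out))
#3 stroke at J1  (only one effort-in slot at J1)

3  (C1, I1, I2 all integral)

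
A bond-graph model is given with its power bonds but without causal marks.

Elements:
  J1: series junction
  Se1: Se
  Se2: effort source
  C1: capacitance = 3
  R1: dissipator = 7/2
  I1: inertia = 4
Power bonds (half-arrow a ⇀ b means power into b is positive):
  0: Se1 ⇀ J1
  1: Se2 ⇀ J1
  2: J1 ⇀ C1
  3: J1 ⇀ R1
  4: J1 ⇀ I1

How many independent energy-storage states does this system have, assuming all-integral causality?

2  (C1, I1 all integral)

#0 |J1  (Se1 (Se) sets effort on bond)
#1 |J1  (Se2: effort source, stroke at far end)
#2 |J1  (C1 outputs effort q/C1)
#4 |I1  (prefer integral on I1)
#3 |J1  (common-f at J1 fixed by 4)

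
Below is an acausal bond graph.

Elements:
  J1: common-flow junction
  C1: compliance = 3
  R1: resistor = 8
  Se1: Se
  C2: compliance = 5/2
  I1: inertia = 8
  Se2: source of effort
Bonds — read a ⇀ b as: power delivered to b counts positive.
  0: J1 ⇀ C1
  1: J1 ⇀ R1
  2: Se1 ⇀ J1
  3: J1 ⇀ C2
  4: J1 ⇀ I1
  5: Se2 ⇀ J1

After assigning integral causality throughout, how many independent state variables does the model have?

3  (C1, C2, I1 all integral)

#2 stroke at J1  (source Se1 imposes e)
#5 stroke at J1  (Se2 fixes effort; stroke away)
#0 stroke at J1  (C1 outputs effort q/C1)
#3 stroke at J1  (prefer integral on C2)
#4 stroke at I1  (I1: I, integral causality)
#1 stroke at J1  (J1: bond 4 brought flow, rest push out)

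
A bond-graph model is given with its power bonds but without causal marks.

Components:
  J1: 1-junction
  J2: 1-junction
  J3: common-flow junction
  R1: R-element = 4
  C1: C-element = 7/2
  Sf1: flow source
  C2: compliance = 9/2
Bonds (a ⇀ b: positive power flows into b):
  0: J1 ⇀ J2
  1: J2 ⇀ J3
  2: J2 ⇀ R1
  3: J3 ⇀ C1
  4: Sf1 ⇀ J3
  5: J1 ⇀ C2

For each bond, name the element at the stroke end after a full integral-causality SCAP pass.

bond 0 →J2
bond 1 →J3
bond 2 →J2
bond 3 →J3
bond 4 →Sf1
bond 5 →J1

b4 stroke at Sf1  (Sf1 (Sf) sets flow on bond)
b1 stroke at J3  (1-jn J3 has f-setter on 4)
b3 stroke at J3  (J3 flow already set via bond 4)
b0 stroke at J2  (J2: bond 1 brought flow, rest push out)
b2 stroke at J2  (J2 flow already set via bond 1)
b5 stroke at J1  (common-f at J1 fixed by 0)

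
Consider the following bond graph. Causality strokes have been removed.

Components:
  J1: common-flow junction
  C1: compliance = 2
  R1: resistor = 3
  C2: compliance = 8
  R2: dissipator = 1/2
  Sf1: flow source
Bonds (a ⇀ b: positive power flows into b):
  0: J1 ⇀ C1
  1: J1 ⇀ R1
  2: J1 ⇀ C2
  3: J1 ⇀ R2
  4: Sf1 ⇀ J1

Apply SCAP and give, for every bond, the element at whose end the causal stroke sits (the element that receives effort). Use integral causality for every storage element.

#0 |J1
#1 |J1
#2 |J1
#3 |J1
#4 |Sf1

β4 →Sf1  (Sf1 (Sf) sets flow on bond)
β0 →J1  (J1: bond 4 brought flow, rest push out)
β1 →J1  (J1 flow already set via bond 4)
β2 →J1  (common-f at J1 fixed by 4)
β3 →J1  (J1 flow already set via bond 4)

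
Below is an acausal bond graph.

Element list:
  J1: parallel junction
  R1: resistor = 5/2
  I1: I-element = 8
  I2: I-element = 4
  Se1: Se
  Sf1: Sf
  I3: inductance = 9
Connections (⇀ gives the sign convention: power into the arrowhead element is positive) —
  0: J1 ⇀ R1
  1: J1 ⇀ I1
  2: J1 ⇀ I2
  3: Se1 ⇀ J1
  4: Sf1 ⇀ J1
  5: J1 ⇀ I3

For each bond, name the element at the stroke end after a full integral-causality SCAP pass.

#0 stroke→R1
#1 stroke→I1
#2 stroke→I2
#3 stroke→J1
#4 stroke→Sf1
#5 stroke→I3

#3 stroke at J1  (source Se1 imposes e)
#4 stroke at Sf1  (source Sf1 imposes f)
#0 stroke at R1  (J1 effort already set via bond 3)
#1 stroke at I1  (common-e at J1 fixed by 3)
#2 stroke at I2  (common-e at J1 fixed by 3)
#5 stroke at I3  (J1 effort already set via bond 3)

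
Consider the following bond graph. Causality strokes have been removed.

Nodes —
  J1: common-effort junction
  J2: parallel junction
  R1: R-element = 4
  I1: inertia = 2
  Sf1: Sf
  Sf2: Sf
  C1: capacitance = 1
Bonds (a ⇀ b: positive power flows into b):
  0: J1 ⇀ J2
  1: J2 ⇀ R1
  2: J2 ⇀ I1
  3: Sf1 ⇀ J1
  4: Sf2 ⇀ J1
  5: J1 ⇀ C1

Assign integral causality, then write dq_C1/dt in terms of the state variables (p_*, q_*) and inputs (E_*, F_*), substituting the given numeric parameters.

#3 |Sf1  (Sf1: flow source, stroke at near end)
#4 |Sf2  (Sf2: flow source, stroke at near end)
#2 |I1  (prefer integral on I1)
#5 |J1  (prefer integral on C1)
#0 |J2  (0-jn J1 has e-setter on 5)
#1 |R1  (J2 effort already set via bond 0)

dq_C1/dt = F_Sf1 + F_Sf2 - p_I1/2 - q_C1/4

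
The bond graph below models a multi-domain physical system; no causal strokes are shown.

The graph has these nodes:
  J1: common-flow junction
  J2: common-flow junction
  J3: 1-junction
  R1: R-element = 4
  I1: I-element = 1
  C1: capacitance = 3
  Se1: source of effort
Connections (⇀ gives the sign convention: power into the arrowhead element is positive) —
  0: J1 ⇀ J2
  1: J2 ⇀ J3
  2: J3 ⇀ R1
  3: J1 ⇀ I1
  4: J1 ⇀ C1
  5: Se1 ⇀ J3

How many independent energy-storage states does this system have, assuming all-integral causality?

2  (C1, I1 all integral)

β5 stroke→J3  (Se1: effort source, stroke at far end)
β3 stroke→I1  (prefer integral on I1)
β0 stroke→J1  (J1: bond 3 brought flow, rest push out)
β4 stroke→J1  (J1 flow already set via bond 3)
β1 stroke→J2  (common-f at J2 fixed by 0)
β2 stroke→J3  (1-jn J3 has f-setter on 1)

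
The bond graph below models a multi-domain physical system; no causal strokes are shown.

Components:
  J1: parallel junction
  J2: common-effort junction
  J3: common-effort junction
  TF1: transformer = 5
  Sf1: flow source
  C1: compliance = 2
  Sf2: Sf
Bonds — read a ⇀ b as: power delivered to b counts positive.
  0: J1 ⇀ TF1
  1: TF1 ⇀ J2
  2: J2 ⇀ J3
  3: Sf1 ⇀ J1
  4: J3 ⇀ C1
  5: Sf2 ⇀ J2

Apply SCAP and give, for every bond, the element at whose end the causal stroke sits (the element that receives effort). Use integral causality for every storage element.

#3 stroke at Sf1  (Sf1 fixes flow; stroke at Sf1)
#5 stroke at Sf2  (Sf2 fixes flow; stroke at Sf2)
#0 stroke at J1  (J1 needs exactly one e-in)
#1 stroke at TF1  (through TF1, causality passes straight; one stroke at TF1)
#2 stroke at J2  (J2: last free bond brings effort in)
#4 stroke at J3  (only one effort-in slot at J3)

β0 →J1
β1 →TF1
β2 →J2
β3 →Sf1
β4 →J3
β5 →Sf2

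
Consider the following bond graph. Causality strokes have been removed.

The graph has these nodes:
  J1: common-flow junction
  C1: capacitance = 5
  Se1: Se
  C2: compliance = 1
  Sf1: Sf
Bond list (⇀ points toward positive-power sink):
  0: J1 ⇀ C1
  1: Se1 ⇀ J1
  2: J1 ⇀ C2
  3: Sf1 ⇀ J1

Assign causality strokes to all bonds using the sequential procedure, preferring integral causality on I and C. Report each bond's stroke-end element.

β0 stroke at J1
β1 stroke at J1
β2 stroke at J1
β3 stroke at Sf1

b1 →J1  (Se1 (Se) sets effort on bond)
b3 →Sf1  (Sf1 fixes flow; stroke at Sf1)
b0 →J1  (J1: bond 3 brought flow, rest push out)
b2 →J1  (J1: bond 3 brought flow, rest push out)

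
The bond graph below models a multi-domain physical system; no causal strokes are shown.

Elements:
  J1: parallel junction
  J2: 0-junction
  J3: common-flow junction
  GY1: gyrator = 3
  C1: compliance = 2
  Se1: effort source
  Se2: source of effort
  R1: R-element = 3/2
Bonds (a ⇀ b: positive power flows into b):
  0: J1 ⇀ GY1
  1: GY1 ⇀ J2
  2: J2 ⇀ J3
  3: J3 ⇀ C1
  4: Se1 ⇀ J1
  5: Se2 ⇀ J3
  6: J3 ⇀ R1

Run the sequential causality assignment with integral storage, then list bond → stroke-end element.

#4 stroke at J1  (Se1: effort source, stroke at far end)
#5 stroke at J3  (Se2 (Se) sets effort on bond)
#0 stroke at GY1  (J1 effort already set via bond 4)
#1 stroke at GY1  (GY GY1: same side as bond 0)
#2 stroke at J2  (only one effort-in slot at J2)
#3 stroke at J3  (J3 flow already set via bond 2)
#6 stroke at J3  (J3 flow already set via bond 2)

bond 0 →GY1
bond 1 →GY1
bond 2 →J2
bond 3 →J3
bond 4 →J1
bond 5 →J3
bond 6 →J3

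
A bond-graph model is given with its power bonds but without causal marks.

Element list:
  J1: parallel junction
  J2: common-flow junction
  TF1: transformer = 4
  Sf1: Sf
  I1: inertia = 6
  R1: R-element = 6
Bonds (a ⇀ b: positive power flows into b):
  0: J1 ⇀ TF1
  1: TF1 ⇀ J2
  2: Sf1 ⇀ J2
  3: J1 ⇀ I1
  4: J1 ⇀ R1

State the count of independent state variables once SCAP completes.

b2 →Sf1  (Sf1 (Sf) sets flow on bond)
b1 →J2  (J2 flow already set via bond 2)
b0 →TF1  (TF1: transformer flips bond 1)
b3 →I1  (I1: I, integral causality)
b4 →J1  (J1: last free bond brings effort in)

1  (I1 all integral)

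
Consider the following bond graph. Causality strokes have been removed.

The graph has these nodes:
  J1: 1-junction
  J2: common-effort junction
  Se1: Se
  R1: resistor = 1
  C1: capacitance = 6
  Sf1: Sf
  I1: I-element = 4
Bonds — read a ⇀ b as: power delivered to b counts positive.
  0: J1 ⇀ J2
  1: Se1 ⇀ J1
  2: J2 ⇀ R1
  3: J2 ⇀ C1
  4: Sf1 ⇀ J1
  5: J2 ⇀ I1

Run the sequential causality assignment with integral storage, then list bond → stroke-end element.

bond 1 stroke at J1  (Se1 fixes effort; stroke away)
bond 4 stroke at Sf1  (Sf1: flow source, stroke at near end)
bond 0 stroke at J1  (J1 flow already set via bond 4)
bond 3 stroke at J2  (prefer integral on C1)
bond 2 stroke at R1  (common-e at J2 fixed by 3)
bond 5 stroke at I1  (common-e at J2 fixed by 3)

b0 stroke→J1
b1 stroke→J1
b2 stroke→R1
b3 stroke→J2
b4 stroke→Sf1
b5 stroke→I1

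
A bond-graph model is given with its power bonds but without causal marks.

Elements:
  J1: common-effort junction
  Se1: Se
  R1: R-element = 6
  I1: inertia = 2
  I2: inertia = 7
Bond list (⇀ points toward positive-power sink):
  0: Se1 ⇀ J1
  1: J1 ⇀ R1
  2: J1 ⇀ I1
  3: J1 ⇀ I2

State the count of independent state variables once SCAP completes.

2  (I1, I2 all integral)

β0 stroke at J1  (source Se1 imposes e)
β1 stroke at R1  (J1 effort already set via bond 0)
β2 stroke at I1  (common-e at J1 fixed by 0)
β3 stroke at I2  (0-jn J1 has e-setter on 0)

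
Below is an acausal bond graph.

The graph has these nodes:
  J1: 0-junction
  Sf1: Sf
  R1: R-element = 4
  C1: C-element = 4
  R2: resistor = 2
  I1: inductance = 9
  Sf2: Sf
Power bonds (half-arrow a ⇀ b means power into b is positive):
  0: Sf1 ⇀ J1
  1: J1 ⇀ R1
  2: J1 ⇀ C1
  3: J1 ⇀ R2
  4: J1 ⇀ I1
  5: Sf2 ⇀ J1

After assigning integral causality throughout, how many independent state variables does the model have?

bond 0 |Sf1  (source Sf1 imposes f)
bond 5 |Sf2  (source Sf2 imposes f)
bond 2 |J1  (prefer integral on C1)
bond 1 |R1  (J1: bond 2 brought effort, rest push out)
bond 3 |R2  (0-jn J1 has e-setter on 2)
bond 4 |I1  (common-e at J1 fixed by 2)

2  (C1, I1 all integral)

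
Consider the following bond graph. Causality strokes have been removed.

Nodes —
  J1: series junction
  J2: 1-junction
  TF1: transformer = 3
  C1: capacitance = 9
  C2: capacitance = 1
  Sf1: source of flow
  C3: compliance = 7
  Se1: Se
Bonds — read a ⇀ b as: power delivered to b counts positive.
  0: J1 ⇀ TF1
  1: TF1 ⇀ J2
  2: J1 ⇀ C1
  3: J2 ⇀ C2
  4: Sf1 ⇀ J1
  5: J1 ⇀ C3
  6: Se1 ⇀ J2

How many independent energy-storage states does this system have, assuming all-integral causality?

3  (C1, C2, C3 all integral)

#4 |Sf1  (source Sf1 imposes f)
#6 |J2  (Se1 (Se) sets effort on bond)
#0 |J1  (J1 flow already set via bond 4)
#2 |J1  (J1 flow already set via bond 4)
#5 |J1  (1-jn J1 has f-setter on 4)
#1 |TF1  (through TF1, causality passes straight; one stroke at TF1)
#3 |J2  (J2 flow already set via bond 1)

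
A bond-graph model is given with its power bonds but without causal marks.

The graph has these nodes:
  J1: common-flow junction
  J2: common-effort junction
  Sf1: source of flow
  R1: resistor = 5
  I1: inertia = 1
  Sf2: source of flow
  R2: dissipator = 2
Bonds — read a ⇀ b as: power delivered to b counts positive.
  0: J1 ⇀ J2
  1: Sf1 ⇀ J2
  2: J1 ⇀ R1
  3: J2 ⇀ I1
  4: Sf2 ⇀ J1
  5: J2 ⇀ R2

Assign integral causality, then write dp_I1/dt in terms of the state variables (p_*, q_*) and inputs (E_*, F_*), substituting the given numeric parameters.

dp_I1/dt = 2*F_Sf1 + 2*F_Sf2 - 2*p_I1

β1 stroke at Sf1  (Sf1: flow source, stroke at near end)
β4 stroke at Sf2  (source Sf2 imposes f)
β0 stroke at J1  (J1: bond 4 brought flow, rest push out)
β2 stroke at J1  (1-jn J1 has f-setter on 4)
β3 stroke at I1  (prefer integral on I1)
β5 stroke at J2  (closing 0-jn rule on J2)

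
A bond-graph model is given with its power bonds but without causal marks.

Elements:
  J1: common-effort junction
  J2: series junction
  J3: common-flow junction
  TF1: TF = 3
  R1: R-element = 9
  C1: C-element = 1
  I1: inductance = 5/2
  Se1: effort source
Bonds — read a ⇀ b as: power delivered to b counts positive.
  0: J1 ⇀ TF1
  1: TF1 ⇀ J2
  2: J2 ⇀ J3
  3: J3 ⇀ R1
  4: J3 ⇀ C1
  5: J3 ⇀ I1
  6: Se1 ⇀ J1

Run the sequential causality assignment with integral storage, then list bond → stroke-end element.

b0 |TF1
b1 |J2
b2 |J3
b3 |J3
b4 |J3
b5 |I1
b6 |J1

bond 6 stroke→J1  (source Se1 imposes e)
bond 0 stroke→TF1  (common-e at J1 fixed by 6)
bond 1 stroke→J2  (TF1: transformer flips bond 0)
bond 2 stroke→J3  (J2 needs exactly one f-in)
bond 4 stroke→J3  (prefer integral on C1)
bond 5 stroke→I1  (I1 outputs flow p/I1)
bond 3 stroke→J3  (J3: bond 5 brought flow, rest push out)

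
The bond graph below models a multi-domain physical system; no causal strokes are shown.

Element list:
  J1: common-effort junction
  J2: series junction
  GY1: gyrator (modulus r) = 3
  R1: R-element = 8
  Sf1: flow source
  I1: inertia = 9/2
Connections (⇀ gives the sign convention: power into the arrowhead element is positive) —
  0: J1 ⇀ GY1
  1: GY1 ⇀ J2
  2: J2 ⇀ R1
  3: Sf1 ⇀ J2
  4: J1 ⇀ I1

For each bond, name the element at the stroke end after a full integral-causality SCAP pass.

β3 →Sf1  (Sf1: flow source, stroke at near end)
β1 →J2  (common-f at J2 fixed by 3)
β2 →J2  (common-f at J2 fixed by 3)
β0 →J1  (GY GY1: same side as bond 1)
β4 →I1  (J1 effort already set via bond 0)

β0 stroke at J1
β1 stroke at J2
β2 stroke at J2
β3 stroke at Sf1
β4 stroke at I1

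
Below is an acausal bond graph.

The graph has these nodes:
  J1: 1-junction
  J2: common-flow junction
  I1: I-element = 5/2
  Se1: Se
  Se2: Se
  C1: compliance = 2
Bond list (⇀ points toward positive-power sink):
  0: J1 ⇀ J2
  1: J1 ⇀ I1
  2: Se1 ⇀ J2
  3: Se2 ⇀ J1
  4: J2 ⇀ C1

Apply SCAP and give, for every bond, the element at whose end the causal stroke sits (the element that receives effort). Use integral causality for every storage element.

b2 stroke→J2  (source Se1 imposes e)
b3 stroke→J1  (Se2 fixes effort; stroke away)
b1 stroke→I1  (I1 integral (f out))
b0 stroke→J1  (J1 flow already set via bond 1)
b4 stroke→J2  (1-jn J2 has f-setter on 0)

#0 stroke at J1
#1 stroke at I1
#2 stroke at J2
#3 stroke at J1
#4 stroke at J2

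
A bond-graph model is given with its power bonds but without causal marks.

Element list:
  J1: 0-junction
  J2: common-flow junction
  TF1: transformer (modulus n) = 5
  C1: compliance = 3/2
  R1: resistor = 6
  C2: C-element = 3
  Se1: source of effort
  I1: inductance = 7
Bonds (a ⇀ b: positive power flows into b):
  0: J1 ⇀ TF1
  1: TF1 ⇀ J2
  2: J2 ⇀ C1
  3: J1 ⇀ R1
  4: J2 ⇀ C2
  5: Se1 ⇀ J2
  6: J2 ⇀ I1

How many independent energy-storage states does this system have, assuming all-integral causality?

bond 5 stroke→J2  (Se1 fixes effort; stroke away)
bond 2 stroke→J2  (prefer integral on C1)
bond 4 stroke→J2  (prefer integral on C2)
bond 6 stroke→I1  (I1 integral (f out))
bond 1 stroke→J2  (1-jn J2 has f-setter on 6)
bond 0 stroke→TF1  (TF1 one-in-one-out from 1)
bond 3 stroke→J1  (only one effort-in slot at J1)

3  (C1, C2, I1 all integral)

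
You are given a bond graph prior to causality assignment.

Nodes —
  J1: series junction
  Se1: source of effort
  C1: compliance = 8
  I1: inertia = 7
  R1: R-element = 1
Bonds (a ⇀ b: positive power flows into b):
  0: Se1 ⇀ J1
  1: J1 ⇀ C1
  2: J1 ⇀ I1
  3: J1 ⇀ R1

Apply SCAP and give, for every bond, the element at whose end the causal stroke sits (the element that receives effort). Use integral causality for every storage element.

b0 →J1  (Se1: effort source, stroke at far end)
b1 →J1  (prefer integral on C1)
b2 →I1  (prefer integral on I1)
b3 →J1  (J1 flow already set via bond 2)

β0 |J1
β1 |J1
β2 |I1
β3 |J1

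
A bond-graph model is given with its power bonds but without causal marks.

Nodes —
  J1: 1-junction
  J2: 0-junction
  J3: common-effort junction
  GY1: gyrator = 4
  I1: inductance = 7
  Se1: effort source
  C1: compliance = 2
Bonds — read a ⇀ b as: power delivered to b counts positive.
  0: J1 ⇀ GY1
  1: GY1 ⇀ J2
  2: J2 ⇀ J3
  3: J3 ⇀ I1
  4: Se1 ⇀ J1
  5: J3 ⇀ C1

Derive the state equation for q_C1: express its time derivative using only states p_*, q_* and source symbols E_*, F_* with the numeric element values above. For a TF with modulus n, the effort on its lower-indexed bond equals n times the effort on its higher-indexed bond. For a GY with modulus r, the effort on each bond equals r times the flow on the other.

b4 stroke at J1  (Se1: effort source, stroke at far end)
b0 stroke at GY1  (closing 1-jn rule on J1)
b1 stroke at GY1  (GY1: gyrator matches bond 0)
b2 stroke at J2  (J2 needs exactly one e-in)
b3 stroke at I1  (I1 outputs flow p/I1)
b5 stroke at J3  (J3 needs exactly one e-in)

dq_C1/dt = E_Se1/4 - p_I1/7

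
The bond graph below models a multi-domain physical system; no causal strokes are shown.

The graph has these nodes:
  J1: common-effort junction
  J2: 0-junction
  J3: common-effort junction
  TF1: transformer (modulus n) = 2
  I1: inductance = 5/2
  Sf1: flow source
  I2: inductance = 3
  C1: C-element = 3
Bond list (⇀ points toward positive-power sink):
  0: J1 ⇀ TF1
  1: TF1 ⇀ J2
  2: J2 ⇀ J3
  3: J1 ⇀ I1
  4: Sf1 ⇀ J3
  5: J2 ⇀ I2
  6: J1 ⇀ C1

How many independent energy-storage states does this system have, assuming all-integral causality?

3  (C1, I1, I2 all integral)

#4 stroke→Sf1  (Sf1 (Sf) sets flow on bond)
#2 stroke→J3  (J3: last free bond brings effort in)
#3 stroke→I1  (prefer integral on I1)
#5 stroke→I2  (I2: I, integral causality)
#1 stroke→J2  (only one effort-in slot at J2)
#0 stroke→TF1  (through TF1, causality passes straight; one stroke at TF1)
#6 stroke→J1  (J1: last free bond brings effort in)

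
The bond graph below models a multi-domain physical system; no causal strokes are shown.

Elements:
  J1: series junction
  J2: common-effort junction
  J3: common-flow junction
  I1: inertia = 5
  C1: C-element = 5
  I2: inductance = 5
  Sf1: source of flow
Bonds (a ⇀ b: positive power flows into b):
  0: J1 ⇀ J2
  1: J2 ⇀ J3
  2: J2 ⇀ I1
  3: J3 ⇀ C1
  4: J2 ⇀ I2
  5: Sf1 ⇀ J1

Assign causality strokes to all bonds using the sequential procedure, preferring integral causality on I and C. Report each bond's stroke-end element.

b0 |J1
b1 |J2
b2 |I1
b3 |J3
b4 |I2
b5 |Sf1

bond 5 stroke→Sf1  (source Sf1 imposes f)
bond 0 stroke→J1  (J1 flow already set via bond 5)
bond 2 stroke→I1  (I1: I, integral causality)
bond 3 stroke→J3  (C1 outputs effort q/C1)
bond 1 stroke→J2  (J3: last free bond brings flow in)
bond 4 stroke→I2  (J2: bond 1 brought effort, rest push out)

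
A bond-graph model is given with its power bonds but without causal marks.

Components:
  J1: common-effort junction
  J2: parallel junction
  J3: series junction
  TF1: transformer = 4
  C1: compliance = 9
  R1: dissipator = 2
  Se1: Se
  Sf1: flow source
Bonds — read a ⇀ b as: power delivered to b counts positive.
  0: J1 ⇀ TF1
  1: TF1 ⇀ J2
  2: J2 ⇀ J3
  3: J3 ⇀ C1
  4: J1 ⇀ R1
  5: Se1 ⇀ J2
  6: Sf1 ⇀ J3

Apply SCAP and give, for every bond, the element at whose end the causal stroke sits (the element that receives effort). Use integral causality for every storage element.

#5 stroke at J2  (source Se1 imposes e)
#6 stroke at Sf1  (source Sf1 imposes f)
#1 stroke at TF1  (J2: bond 5 brought effort, rest push out)
#2 stroke at J3  (0-jn J2 has e-setter on 5)
#3 stroke at J3  (1-jn J3 has f-setter on 6)
#0 stroke at J1  (TF1 one-in-one-out from 1)
#4 stroke at R1  (common-e at J1 fixed by 0)

#0 →J1
#1 →TF1
#2 →J3
#3 →J3
#4 →R1
#5 →J2
#6 →Sf1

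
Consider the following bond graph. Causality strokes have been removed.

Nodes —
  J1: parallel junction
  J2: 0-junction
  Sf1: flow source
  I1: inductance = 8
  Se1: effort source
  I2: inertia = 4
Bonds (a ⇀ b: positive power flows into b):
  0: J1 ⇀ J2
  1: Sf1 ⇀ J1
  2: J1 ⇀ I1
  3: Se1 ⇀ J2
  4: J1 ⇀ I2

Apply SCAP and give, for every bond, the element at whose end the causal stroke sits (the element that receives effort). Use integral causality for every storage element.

bond 1 stroke→Sf1  (Sf1 (Sf) sets flow on bond)
bond 3 stroke→J2  (Se1 (Se) sets effort on bond)
bond 0 stroke→J1  (0-jn J2 has e-setter on 3)
bond 2 stroke→I1  (common-e at J1 fixed by 0)
bond 4 stroke→I2  (0-jn J1 has e-setter on 0)

β0 stroke→J1
β1 stroke→Sf1
β2 stroke→I1
β3 stroke→J2
β4 stroke→I2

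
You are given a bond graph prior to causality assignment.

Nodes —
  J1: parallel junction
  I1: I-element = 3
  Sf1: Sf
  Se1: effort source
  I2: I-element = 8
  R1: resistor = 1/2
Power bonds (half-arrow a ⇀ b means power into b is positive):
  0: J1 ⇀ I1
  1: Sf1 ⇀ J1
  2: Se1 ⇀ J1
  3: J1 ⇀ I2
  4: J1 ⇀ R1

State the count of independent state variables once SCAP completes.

2  (I1, I2 all integral)

bond 1 stroke at Sf1  (Sf1 (Sf) sets flow on bond)
bond 2 stroke at J1  (Se1 (Se) sets effort on bond)
bond 0 stroke at I1  (common-e at J1 fixed by 2)
bond 3 stroke at I2  (common-e at J1 fixed by 2)
bond 4 stroke at R1  (J1 effort already set via bond 2)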